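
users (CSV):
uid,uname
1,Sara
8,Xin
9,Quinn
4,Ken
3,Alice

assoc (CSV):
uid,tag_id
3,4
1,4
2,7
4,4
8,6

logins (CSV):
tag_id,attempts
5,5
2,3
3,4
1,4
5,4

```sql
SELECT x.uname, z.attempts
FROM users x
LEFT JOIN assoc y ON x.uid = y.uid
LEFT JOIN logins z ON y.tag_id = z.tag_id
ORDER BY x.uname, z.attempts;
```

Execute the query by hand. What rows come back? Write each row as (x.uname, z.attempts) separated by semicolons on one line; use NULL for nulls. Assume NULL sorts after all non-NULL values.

Joins associate left-to-right: users LEFT JOIN assoc on uid gives 5 intermediate row(s).
Then LEFT JOIN `logins z` on tag_id: each of those 5 rows is kept; rows whose y.tag_id has no match in z get NULL for z's columns.

(Alice, NULL); (Ken, NULL); (Quinn, NULL); (Sara, NULL); (Xin, NULL)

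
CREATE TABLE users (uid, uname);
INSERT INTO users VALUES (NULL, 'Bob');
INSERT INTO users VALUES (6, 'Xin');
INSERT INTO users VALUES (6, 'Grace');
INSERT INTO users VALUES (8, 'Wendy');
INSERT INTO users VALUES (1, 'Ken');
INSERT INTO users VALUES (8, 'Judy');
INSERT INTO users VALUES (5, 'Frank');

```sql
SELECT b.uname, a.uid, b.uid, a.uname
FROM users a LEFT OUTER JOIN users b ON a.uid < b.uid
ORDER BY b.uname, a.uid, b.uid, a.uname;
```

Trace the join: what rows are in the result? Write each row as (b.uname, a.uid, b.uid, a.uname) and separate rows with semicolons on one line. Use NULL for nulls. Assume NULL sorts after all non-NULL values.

(Frank, 1, 5, Ken); (Grace, 1, 6, Ken); (Grace, 5, 6, Frank); (Judy, 1, 8, Ken); (Judy, 5, 8, Frank); (Judy, 6, 8, Grace); (Judy, 6, 8, Xin); (Wendy, 1, 8, Ken); (Wendy, 5, 8, Frank); (Wendy, 6, 8, Grace); (Wendy, 6, 8, Xin); (Xin, 1, 6, Ken); (Xin, 5, 6, Frank); (NULL, 8, NULL, Judy); (NULL, 8, NULL, Wendy); (NULL, NULL, NULL, Bob)

LEFT JOIN keeps every row from `users a`; unmatched rows get NULL for `users b`'s columns.
Matching on a.uid < b.uid. A NULL in a compared column never satisfies the condition.
- a row (uid=NULL): no match → kept, b columns NULL.
- a row (uid=6): matches 2 b row(s) → 2 output row(s).
- a row (uid=6): matches 2 b row(s) → 2 output row(s).
- a row (uid=8): no match → kept, b columns NULL.
- a row (uid=1): matches 5 b row(s) → 5 output row(s).
- a row (uid=8): no match → kept, b columns NULL.
- a row (uid=5): matches 4 b row(s) → 4 output row(s).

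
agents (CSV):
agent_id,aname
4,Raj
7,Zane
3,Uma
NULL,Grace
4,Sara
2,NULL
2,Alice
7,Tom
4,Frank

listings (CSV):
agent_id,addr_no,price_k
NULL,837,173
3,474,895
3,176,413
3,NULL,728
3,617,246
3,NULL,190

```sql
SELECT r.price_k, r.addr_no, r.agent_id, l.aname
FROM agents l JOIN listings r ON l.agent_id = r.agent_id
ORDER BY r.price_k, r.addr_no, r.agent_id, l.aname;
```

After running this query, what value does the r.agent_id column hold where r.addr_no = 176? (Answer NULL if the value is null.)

INNER JOIN keeps only pairs where the ON condition holds.
Matching on l.agent_id = r.agent_id. A NULL in a compared column never satisfies the condition.
- l row (agent_id=4): no match → dropped.
- l row (agent_id=7): no match → dropped.
- l row (agent_id=3): matches 5 r row(s) → 5 output row(s).
- l row (agent_id=NULL): no match → dropped.
- l row (agent_id=4): no match → dropped.
- l row (agent_id=2): no match → dropped.
- l row (agent_id=2): no match → dropped.
- l row (agent_id=7): no match → dropped.
- l row (agent_id=4): no match → dropped.

3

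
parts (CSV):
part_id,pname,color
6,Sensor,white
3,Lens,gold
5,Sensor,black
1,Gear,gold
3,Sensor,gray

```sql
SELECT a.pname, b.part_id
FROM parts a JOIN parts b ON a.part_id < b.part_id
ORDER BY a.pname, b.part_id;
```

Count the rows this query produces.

INNER JOIN keeps only pairs where the ON condition holds.
Matching on a.part_id < b.part_id.
Matched pairs: 9.
Total: 9 rows.

9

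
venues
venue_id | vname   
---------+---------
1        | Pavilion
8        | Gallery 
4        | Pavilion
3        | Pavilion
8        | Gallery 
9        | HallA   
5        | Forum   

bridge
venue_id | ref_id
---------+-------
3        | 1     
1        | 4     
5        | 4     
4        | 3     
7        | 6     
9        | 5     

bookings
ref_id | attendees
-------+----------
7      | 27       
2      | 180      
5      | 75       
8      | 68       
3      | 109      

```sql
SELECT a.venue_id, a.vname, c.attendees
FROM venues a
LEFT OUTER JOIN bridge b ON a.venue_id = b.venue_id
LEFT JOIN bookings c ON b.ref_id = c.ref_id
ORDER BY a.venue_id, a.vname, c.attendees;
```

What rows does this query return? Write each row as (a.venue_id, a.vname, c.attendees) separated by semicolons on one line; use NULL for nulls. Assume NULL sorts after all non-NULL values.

(1, Pavilion, NULL); (3, Pavilion, NULL); (4, Pavilion, 109); (5, Forum, NULL); (8, Gallery, NULL); (8, Gallery, NULL); (9, HallA, 75)

Evaluate left to right. First `venues a LEFT JOIN bridge b` on venue_id: 7 row(s).
Then LEFT JOIN `bookings c` on ref_id: each of those 7 rows is kept; rows whose b.ref_id has no match in c get NULL for c's columns.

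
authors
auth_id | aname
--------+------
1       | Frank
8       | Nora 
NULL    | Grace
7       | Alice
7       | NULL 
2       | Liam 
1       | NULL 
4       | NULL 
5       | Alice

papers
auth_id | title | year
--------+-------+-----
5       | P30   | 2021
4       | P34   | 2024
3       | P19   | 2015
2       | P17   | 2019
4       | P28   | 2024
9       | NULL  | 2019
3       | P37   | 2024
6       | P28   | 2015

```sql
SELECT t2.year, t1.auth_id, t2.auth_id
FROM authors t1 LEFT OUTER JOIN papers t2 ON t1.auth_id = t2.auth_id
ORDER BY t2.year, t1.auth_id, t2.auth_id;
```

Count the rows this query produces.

10

LEFT JOIN keeps every row from `authors`; unmatched rows get NULL for `papers`'s columns.
Matching on t1.auth_id = t2.auth_id. A NULL in a compared column never satisfies the condition.
Matched pairs: 4; unmatched t1 rows kept: 6.
Total: 4 matched + 6 padded = 10 rows.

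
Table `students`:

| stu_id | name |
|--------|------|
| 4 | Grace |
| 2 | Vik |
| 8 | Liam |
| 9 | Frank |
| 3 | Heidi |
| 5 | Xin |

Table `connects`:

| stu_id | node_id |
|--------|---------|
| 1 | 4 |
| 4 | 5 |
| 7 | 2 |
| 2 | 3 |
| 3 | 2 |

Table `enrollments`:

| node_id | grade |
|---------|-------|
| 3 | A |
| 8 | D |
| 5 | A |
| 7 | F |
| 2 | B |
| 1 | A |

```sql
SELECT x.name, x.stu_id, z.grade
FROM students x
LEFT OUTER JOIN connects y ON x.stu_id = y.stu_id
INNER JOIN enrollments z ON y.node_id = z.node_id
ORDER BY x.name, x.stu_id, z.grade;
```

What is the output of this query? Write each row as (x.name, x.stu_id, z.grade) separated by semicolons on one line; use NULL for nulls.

(Grace, 4, A); (Heidi, 3, B); (Vik, 2, A)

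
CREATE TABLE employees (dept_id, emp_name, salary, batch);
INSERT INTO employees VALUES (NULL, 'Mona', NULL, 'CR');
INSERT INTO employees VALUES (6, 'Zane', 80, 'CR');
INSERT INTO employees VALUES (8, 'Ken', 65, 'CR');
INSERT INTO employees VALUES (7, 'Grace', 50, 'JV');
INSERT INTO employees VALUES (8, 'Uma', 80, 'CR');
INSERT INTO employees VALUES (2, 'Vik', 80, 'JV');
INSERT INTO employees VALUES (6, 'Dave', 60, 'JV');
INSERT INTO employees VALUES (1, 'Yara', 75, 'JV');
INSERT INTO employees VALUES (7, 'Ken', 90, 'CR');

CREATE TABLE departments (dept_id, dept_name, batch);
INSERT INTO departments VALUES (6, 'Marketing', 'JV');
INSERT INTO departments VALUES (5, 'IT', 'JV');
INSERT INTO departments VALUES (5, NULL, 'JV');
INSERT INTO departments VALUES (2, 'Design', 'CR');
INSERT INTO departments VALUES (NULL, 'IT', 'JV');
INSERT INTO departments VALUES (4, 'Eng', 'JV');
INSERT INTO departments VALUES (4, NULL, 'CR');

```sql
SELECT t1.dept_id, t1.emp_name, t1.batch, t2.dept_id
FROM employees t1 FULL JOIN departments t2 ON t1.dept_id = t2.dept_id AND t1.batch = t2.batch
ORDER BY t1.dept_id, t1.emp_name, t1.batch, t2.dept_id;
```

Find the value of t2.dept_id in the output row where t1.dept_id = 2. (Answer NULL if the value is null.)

NULL

FULL OUTER JOIN keeps every row from both sides; unmatched rows get NULL for the other side's columns.
Matching on t1.dept_id = t2.dept_id AND t1.batch = t2.batch. A NULL in a compared column never satisfies the condition.
- dept_id=NULL, batch=CR: no t2 row matches, row kept with t2 columns NULL.
- dept_id=6, batch=CR: no t2 row matches, row kept with t2 columns NULL.
- dept_id=8, batch=CR: no t2 row matches, row kept with t2 columns NULL.
- dept_id=7, batch=JV: no t2 row matches, row kept with t2 columns NULL.
- dept_id=8, batch=CR: no t2 row matches, row kept with t2 columns NULL.
- dept_id=2, batch=JV: no t2 row matches, row kept with t2 columns NULL.
- dept_id=6, batch=JV: 1 matching t2 row(s), so 1 row(s) emitted.
- dept_id=1, batch=JV: no t2 row matches, row kept with t2 columns NULL.
- dept_id=7, batch=CR: no t2 row matches, row kept with t2 columns NULL.
- 6 row(s) from t2 found no t1 partner → padded with NULL.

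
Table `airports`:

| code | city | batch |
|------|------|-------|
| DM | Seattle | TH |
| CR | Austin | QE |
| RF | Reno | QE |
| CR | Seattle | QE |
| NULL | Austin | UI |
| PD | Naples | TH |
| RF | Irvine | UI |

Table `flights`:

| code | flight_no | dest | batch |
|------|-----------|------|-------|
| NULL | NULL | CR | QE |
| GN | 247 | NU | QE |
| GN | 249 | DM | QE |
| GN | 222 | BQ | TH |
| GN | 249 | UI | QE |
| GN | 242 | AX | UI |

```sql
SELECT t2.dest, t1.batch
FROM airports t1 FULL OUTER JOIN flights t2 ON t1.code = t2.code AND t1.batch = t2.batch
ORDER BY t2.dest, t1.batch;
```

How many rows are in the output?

FULL OUTER JOIN keeps every row from both sides; unmatched rows get NULL for the other side's columns.
Matching on t1.code = t2.code AND t1.batch = t2.batch. A NULL in a compared column never satisfies the condition.
- t1 row (code=DM, batch=TH): no match → kept, t2 columns NULL.
- t1 row (code=CR, batch=QE): no match → kept, t2 columns NULL.
- t1 row (code=RF, batch=QE): no match → kept, t2 columns NULL.
- t1 row (code=CR, batch=QE): no match → kept, t2 columns NULL.
- t1 row (code=NULL, batch=UI): no match → kept, t2 columns NULL.
- t1 row (code=PD, batch=TH): no match → kept, t2 columns NULL.
- t1 row (code=RF, batch=UI): no match → kept, t2 columns NULL.
- plus 6 unmatched t2 row(s), each kept with NULL t1 columns.
Total: 0 matched + 13 padded = 13 rows.

13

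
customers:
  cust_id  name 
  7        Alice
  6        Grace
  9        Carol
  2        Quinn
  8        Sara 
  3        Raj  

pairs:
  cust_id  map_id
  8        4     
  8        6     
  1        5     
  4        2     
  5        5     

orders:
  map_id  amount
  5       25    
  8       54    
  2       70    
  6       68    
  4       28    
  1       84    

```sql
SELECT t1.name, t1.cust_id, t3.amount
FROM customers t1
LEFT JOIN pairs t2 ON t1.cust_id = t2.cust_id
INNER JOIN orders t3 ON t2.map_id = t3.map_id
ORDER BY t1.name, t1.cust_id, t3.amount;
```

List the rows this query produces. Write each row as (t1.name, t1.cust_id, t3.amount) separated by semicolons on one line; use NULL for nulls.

Joins associate left-to-right: customers LEFT JOIN pairs on cust_id gives 7 intermediate row(s).
Then INNER JOIN `orders t3` on map_id: keep only rows whose t2.map_id appears in t3.

(Sara, 8, 28); (Sara, 8, 68)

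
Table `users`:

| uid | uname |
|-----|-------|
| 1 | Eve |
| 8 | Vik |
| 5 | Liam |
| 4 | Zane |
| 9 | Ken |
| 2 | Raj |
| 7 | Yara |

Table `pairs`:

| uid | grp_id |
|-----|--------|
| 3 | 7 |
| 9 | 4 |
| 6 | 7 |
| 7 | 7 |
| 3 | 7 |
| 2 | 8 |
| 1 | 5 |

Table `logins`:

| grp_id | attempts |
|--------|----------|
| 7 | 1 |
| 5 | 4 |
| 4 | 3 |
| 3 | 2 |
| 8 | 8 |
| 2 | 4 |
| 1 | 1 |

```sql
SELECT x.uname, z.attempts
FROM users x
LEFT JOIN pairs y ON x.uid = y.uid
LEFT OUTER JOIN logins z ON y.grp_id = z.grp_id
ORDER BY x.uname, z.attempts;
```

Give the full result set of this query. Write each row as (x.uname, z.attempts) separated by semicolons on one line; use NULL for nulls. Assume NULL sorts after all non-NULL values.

Joins associate left-to-right: users LEFT JOIN pairs on uid gives 7 intermediate row(s).
Then LEFT JOIN `logins z` on grp_id: each of those 7 rows is kept; rows whose y.grp_id has no match in z get NULL for z's columns.

(Eve, 4); (Ken, 3); (Liam, NULL); (Raj, 8); (Vik, NULL); (Yara, 1); (Zane, NULL)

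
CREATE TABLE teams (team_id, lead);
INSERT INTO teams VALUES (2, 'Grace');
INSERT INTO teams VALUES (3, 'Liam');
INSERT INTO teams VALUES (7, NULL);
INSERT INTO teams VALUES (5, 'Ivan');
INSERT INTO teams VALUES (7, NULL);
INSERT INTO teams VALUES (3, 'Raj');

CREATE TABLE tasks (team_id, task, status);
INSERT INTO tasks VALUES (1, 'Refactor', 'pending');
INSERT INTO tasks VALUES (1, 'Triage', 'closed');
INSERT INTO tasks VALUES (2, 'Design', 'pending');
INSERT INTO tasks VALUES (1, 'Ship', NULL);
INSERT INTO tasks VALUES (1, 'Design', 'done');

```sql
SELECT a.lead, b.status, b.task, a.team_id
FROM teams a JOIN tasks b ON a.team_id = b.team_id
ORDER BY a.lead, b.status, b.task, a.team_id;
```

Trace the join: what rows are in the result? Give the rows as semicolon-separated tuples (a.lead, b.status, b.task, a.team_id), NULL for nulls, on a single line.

(Grace, pending, Design, 2)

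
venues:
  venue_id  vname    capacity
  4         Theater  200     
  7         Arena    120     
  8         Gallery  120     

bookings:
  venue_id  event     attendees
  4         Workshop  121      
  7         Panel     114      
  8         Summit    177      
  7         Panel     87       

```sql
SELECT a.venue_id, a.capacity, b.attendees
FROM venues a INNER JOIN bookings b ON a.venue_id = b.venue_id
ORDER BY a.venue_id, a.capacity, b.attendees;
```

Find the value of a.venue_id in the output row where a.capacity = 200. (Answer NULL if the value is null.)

4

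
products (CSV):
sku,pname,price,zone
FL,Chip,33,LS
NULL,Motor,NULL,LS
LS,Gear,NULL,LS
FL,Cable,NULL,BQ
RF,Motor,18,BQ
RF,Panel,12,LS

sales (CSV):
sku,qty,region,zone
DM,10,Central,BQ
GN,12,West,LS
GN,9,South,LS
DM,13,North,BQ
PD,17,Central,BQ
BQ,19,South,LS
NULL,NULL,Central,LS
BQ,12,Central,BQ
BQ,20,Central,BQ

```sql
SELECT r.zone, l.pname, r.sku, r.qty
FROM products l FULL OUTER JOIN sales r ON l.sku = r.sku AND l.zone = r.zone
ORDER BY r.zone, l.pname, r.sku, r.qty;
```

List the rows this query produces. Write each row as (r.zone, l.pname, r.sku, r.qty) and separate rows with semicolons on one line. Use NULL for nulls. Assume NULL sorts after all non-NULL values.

FULL OUTER JOIN keeps every row from both sides; unmatched rows get NULL for the other side's columns.
Matching on l.sku = r.sku AND l.zone = r.zone. A NULL in a compared column never satisfies the condition.
Matched pairs: 0; unmatched l rows kept: 6; unmatched r rows kept: 9.

(BQ, NULL, BQ, 12); (BQ, NULL, BQ, 20); (BQ, NULL, DM, 10); (BQ, NULL, DM, 13); (BQ, NULL, PD, 17); (LS, NULL, BQ, 19); (LS, NULL, GN, 9); (LS, NULL, GN, 12); (LS, NULL, NULL, NULL); (NULL, Cable, NULL, NULL); (NULL, Chip, NULL, NULL); (NULL, Gear, NULL, NULL); (NULL, Motor, NULL, NULL); (NULL, Motor, NULL, NULL); (NULL, Panel, NULL, NULL)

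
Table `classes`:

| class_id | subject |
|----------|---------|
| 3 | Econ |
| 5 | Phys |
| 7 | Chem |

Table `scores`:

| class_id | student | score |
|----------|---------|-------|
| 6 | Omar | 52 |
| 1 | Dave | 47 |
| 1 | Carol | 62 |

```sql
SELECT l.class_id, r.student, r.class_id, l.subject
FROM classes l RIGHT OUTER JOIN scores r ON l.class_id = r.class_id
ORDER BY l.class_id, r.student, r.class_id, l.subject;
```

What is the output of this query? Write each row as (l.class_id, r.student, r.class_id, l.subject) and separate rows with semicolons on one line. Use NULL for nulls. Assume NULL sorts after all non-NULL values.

(NULL, Carol, 1, NULL); (NULL, Dave, 1, NULL); (NULL, Omar, 6, NULL)

RIGHT JOIN keeps every row from `scores`; unmatched rows get NULL for `classes`'s columns.
Matching on l.class_id = r.class_id.
- l (class_id=3) has no partner in r.
- l (class_id=5) has no partner in r.
- l (class_id=7) has no partner in r.
- plus 3 unmatched r row(s), each kept with NULL l columns.
After projecting and ordering:
l.class_id | r.student | r.class_id | l.subject
NULL | Carol | 1 | NULL
NULL | Dave | 1 | NULL
NULL | Omar | 6 | NULL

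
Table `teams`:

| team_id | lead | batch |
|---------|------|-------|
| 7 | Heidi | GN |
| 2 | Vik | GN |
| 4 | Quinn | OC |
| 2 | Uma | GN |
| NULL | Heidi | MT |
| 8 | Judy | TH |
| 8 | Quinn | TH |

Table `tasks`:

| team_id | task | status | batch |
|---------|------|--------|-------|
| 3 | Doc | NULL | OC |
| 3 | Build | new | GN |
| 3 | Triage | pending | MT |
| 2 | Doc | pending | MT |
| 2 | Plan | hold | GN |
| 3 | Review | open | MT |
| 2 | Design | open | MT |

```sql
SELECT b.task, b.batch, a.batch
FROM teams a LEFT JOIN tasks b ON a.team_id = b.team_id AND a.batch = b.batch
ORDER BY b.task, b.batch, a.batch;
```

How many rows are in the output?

7

LEFT JOIN keeps every row from `teams`; unmatched rows get NULL for `tasks`'s columns.
Matching on a.team_id = b.team_id AND a.batch = b.batch. A NULL in a compared column never satisfies the condition.
Matched pairs: 2; unmatched a rows kept: 5.
Total: 2 matched + 5 padded = 7 rows.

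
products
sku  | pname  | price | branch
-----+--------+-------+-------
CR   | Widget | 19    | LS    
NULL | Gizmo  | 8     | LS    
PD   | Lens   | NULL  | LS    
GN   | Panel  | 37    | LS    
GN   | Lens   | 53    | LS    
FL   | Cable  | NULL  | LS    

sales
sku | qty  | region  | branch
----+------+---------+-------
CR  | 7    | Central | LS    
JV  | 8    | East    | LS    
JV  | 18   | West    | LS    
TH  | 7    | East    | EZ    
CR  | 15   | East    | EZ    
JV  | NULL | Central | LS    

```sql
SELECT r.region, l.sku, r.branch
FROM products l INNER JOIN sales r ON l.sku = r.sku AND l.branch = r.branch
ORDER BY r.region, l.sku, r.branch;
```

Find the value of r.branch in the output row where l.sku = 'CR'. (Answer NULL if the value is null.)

LS

INNER JOIN keeps only pairs where the ON condition holds.
Matching on l.sku = r.sku AND l.branch = r.branch. A NULL in a compared column never satisfies the condition.
- l row (sku=CR, branch=LS): matches 1 r row(s) → 1 output row(s).
- l row (sku=NULL, branch=LS): no match → dropped.
- l row (sku=PD, branch=LS): no match → dropped.
- l row (sku=GN, branch=LS): no match → dropped.
- l row (sku=GN, branch=LS): no match → dropped.
- l row (sku=FL, branch=LS): no match → dropped.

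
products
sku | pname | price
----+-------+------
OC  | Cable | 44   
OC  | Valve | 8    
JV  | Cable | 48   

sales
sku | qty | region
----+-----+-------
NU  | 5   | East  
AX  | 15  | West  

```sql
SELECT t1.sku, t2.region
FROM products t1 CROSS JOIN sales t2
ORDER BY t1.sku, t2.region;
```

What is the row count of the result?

6

CROSS JOIN pairs every row of `products` with every row of `sales`: 3 × 2 = 6 rows.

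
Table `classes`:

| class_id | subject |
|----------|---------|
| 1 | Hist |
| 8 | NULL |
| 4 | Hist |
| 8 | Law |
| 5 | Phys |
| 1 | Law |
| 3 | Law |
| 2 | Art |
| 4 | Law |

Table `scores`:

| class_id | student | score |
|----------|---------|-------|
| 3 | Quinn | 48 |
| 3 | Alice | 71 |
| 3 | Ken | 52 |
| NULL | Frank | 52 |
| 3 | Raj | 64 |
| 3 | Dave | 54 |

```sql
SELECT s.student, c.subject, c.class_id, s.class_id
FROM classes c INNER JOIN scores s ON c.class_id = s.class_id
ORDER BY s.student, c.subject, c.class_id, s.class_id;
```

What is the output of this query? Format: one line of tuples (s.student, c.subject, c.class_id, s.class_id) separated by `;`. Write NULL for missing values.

(Alice, Law, 3, 3); (Dave, Law, 3, 3); (Ken, Law, 3, 3); (Quinn, Law, 3, 3); (Raj, Law, 3, 3)

INNER JOIN keeps only pairs where the ON condition holds.
Matching on c.class_id = s.class_id. A NULL in a compared column never satisfies the condition.
- c[0] class_id=1 → no match; dropped.
- c[1] class_id=8 → no match; dropped.
- c[2] class_id=4 → no match; dropped.
- c[3] class_id=8 → no match; dropped.
- c[4] class_id=5 → no match; dropped.
- c[5] class_id=1 → no match; dropped.
- c[6] class_id=3 → 5 match(es) in s → 5 row(s).
- c[7] class_id=2 → no match; dropped.
- c[8] class_id=4 → no match; dropped.
After projecting and ordering:
s.student | c.subject | c.class_id | s.class_id
Alice | Law | 3 | 3
Dave | Law | 3 | 3
Ken | Law | 3 | 3
Quinn | Law | 3 | 3
Raj | Law | 3 | 3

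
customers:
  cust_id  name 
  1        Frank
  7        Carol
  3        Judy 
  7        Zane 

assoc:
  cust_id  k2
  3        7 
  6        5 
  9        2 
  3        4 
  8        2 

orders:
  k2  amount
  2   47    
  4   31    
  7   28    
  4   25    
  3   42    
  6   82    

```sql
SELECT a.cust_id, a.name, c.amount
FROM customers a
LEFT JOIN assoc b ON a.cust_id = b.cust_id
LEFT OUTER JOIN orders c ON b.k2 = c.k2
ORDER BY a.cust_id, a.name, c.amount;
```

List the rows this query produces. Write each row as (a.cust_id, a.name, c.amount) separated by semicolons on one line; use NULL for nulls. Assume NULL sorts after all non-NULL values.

(1, Frank, NULL); (3, Judy, 25); (3, Judy, 28); (3, Judy, 31); (7, Carol, NULL); (7, Zane, NULL)

Joins associate left-to-right: customers LEFT JOIN assoc on cust_id gives 5 intermediate row(s).
Then LEFT JOIN `orders c` on k2: each of those 5 rows is kept; rows whose b.k2 has no match in c get NULL for c's columns.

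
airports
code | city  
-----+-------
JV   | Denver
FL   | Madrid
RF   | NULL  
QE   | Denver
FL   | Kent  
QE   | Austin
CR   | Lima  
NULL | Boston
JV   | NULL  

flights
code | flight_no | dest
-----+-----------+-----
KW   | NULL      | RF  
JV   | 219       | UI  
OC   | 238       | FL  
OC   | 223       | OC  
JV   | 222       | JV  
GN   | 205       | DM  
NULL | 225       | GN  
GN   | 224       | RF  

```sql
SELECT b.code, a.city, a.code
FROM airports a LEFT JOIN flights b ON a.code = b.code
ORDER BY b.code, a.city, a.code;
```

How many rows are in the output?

11

LEFT JOIN keeps every row from `airports`; unmatched rows get NULL for `flights`'s columns.
Matching on a.code = b.code. A NULL in a compared column never satisfies the condition.
- a (code=JV) pairs with 2 row(s) of b.
- a (code=FL) has no partner → padded with NULL.
- a (code=RF) has no partner → padded with NULL.
- a (code=QE) has no partner → padded with NULL.
- a (code=FL) has no partner → padded with NULL.
- a (code=QE) has no partner → padded with NULL.
- a (code=CR) has no partner → padded with NULL.
- a (code=NULL) has no partner → padded with NULL.
- a (code=JV) pairs with 2 row(s) of b.
Total: 4 matched + 7 padded = 11 rows.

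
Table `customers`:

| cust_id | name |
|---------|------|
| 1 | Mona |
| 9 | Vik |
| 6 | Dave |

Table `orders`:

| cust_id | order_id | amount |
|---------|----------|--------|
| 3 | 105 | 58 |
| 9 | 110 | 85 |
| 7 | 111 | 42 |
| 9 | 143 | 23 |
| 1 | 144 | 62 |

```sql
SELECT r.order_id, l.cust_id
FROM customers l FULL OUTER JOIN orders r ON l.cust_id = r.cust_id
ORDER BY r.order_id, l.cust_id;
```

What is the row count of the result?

6

FULL OUTER JOIN keeps every row from both sides; unmatched rows get NULL for the other side's columns.
Matching on l.cust_id = r.cust_id.
- l row (cust_id=1): matches 1 r row(s) → 1 output row(s).
- l row (cust_id=9): matches 2 r row(s) → 2 output row(s).
- l row (cust_id=6): no match → kept, r columns NULL.
- plus 2 unmatched r row(s), each kept with NULL l columns.
Total: 3 matched + 3 padded = 6 rows.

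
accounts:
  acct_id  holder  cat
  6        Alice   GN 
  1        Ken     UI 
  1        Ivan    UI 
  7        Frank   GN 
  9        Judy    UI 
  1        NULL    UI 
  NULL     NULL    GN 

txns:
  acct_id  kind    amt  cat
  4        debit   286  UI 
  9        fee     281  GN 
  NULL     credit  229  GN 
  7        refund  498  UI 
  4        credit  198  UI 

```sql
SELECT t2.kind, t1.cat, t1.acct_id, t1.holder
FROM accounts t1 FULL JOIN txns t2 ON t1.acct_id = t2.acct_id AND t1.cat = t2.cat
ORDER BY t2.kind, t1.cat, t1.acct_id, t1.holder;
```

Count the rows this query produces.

12

FULL OUTER JOIN keeps every row from both sides; unmatched rows get NULL for the other side's columns.
Matching on t1.acct_id = t2.acct_id AND t1.cat = t2.cat. A NULL in a compared column never satisfies the condition.
Matched pairs: 0; unmatched t1 rows kept: 7; unmatched t2 rows kept: 5.
Total: 0 matched + 12 padded = 12 rows.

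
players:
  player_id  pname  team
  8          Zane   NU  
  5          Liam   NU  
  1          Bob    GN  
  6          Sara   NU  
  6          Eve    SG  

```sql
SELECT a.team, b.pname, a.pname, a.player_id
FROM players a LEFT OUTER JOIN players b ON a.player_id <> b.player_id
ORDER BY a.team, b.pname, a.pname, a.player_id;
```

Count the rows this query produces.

18

LEFT JOIN keeps every row from `players a`; unmatched rows get NULL for `players b`'s columns.
Matching on a.player_id <> b.player_id.
Matched pairs: 18; unmatched a rows kept: 0.
Total: 18 rows.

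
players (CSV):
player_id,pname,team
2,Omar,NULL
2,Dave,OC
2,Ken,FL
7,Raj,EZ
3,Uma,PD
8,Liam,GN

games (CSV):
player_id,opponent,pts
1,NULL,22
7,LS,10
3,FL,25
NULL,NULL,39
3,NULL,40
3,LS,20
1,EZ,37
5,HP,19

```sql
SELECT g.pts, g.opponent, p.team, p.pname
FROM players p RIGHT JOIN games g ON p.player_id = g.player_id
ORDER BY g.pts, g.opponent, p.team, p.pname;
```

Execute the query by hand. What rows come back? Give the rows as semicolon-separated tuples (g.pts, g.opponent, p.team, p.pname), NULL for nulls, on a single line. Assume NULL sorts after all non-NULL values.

RIGHT JOIN keeps every row from `games`; unmatched rows get NULL for `players`'s columns.
Matching on p.player_id = g.player_id. A NULL in a compared column never satisfies the condition.
- p row (player_id=2): no match.
- p row (player_id=2): no match.
- p row (player_id=2): no match.
- p row (player_id=7): matches 1 g row(s) → 1 output row(s).
- p row (player_id=3): matches 3 g row(s) → 3 output row(s).
- p row (player_id=8): no match.
- 4 g row(s) had no p match → kept, p columns NULL.
After projecting and ordering:
g.pts | g.opponent | p.team | p.pname
10 | LS | EZ | Raj
19 | HP | NULL | NULL
20 | LS | PD | Uma
22 | NULL | NULL | NULL
25 | FL | PD | Uma
37 | EZ | NULL | NULL
39 | NULL | NULL | NULL
40 | NULL | PD | Uma

(10, LS, EZ, Raj); (19, HP, NULL, NULL); (20, LS, PD, Uma); (22, NULL, NULL, NULL); (25, FL, PD, Uma); (37, EZ, NULL, NULL); (39, NULL, NULL, NULL); (40, NULL, PD, Uma)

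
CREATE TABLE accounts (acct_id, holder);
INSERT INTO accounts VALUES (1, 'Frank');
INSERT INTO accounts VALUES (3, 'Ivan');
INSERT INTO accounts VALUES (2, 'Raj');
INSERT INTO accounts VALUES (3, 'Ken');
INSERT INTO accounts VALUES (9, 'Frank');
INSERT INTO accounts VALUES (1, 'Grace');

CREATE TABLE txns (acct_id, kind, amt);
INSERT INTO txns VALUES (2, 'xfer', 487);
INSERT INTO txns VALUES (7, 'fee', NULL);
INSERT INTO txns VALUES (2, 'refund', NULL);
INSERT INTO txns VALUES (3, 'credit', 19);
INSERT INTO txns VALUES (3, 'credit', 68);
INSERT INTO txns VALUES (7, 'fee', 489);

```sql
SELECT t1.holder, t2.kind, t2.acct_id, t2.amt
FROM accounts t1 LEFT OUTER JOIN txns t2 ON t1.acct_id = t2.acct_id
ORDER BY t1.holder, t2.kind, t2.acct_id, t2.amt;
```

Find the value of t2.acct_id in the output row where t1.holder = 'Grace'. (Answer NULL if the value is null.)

LEFT JOIN keeps every row from `accounts`; unmatched rows get NULL for `txns`'s columns.
Matching on t1.acct_id = t2.acct_id.
Matched pairs: 6; unmatched t1 rows kept: 3.

NULL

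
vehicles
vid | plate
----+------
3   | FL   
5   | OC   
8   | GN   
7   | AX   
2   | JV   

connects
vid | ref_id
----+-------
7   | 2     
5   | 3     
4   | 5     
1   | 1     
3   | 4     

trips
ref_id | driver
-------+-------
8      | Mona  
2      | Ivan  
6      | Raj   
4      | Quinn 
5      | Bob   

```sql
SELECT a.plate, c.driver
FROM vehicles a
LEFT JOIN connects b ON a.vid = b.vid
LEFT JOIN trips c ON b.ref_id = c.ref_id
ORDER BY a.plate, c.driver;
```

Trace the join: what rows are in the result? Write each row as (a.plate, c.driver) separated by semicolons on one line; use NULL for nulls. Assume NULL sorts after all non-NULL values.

(AX, Ivan); (FL, Quinn); (GN, NULL); (JV, NULL); (OC, NULL)

Joins associate left-to-right: vehicles LEFT JOIN connects on vid gives 5 intermediate row(s).
Then LEFT JOIN `trips c` on ref_id: each of those 5 rows is kept; rows whose b.ref_id has no match in c get NULL for c's columns.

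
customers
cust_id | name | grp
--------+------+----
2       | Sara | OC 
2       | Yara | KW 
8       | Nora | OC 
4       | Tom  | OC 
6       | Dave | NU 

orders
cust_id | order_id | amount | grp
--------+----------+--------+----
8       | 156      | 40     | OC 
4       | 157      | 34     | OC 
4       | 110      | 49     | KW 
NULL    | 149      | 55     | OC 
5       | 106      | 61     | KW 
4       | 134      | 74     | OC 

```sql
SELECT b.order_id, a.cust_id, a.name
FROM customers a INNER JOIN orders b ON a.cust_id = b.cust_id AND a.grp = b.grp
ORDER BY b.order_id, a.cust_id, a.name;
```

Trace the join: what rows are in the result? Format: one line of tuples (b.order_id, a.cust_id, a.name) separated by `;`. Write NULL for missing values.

INNER JOIN keeps only pairs where the ON condition holds.
Matching on a.cust_id = b.cust_id AND a.grp = b.grp. A NULL in a compared column never satisfies the condition.
- a row (cust_id=2, grp=OC): no match → dropped.
- a row (cust_id=2, grp=KW): no match → dropped.
- a row (cust_id=8, grp=OC): matches 1 b row(s) → 1 output row(s).
- a row (cust_id=4, grp=OC): matches 2 b row(s) → 2 output row(s).
- a row (cust_id=6, grp=NU): no match → dropped.
After projecting and ordering:
b.order_id | a.cust_id | a.name
134 | 4 | Tom
156 | 8 | Nora
157 | 4 | Tom

(134, 4, Tom); (156, 8, Nora); (157, 4, Tom)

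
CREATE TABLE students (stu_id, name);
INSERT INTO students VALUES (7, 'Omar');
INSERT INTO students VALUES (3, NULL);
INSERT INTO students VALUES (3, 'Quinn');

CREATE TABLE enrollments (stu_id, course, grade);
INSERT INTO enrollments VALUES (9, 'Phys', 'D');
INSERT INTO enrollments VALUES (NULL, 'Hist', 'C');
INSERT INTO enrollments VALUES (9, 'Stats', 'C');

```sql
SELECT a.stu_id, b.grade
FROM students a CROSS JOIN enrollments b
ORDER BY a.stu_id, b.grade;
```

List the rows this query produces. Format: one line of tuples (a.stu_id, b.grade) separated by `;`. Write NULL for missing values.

(3, C); (3, C); (3, C); (3, C); (3, D); (3, D); (7, C); (7, C); (7, D)

CROSS JOIN pairs every row of `students` with every row of `enrollments`: 3 × 3 = 9 rows.
After projecting and ordering:
a.stu_id | b.grade
3 | C
3 | C
3 | C
3 | C
3 | D
3 | D
7 | C
7 | C
7 | D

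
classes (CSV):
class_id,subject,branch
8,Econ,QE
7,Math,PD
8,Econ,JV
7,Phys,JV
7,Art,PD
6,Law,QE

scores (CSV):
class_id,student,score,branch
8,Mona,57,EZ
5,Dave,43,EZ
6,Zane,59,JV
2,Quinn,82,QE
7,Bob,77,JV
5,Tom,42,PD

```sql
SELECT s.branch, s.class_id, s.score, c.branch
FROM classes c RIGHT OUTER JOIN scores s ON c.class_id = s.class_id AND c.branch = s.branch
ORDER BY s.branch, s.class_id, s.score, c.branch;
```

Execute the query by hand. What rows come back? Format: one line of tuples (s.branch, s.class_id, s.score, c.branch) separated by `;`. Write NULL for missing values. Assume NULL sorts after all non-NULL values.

RIGHT JOIN keeps every row from `scores`; unmatched rows get NULL for `classes`'s columns.
Matching on c.class_id = s.class_id AND c.branch = s.branch.
- c row (class_id=8, branch=QE): no match.
- c row (class_id=7, branch=PD): no match.
- c row (class_id=8, branch=JV): no match.
- c row (class_id=7, branch=JV): matches 1 s row(s) → 1 output row(s).
- c row (class_id=7, branch=PD): no match.
- c row (class_id=6, branch=QE): no match.
- 5 row(s) from s found no c partner → padded with NULL.
After projecting and ordering:
s.branch | s.class_id | s.score | c.branch
EZ | 5 | 43 | NULL
EZ | 8 | 57 | NULL
JV | 6 | 59 | NULL
JV | 7 | 77 | JV
PD | 5 | 42 | NULL
QE | 2 | 82 | NULL

(EZ, 5, 43, NULL); (EZ, 8, 57, NULL); (JV, 6, 59, NULL); (JV, 7, 77, JV); (PD, 5, 42, NULL); (QE, 2, 82, NULL)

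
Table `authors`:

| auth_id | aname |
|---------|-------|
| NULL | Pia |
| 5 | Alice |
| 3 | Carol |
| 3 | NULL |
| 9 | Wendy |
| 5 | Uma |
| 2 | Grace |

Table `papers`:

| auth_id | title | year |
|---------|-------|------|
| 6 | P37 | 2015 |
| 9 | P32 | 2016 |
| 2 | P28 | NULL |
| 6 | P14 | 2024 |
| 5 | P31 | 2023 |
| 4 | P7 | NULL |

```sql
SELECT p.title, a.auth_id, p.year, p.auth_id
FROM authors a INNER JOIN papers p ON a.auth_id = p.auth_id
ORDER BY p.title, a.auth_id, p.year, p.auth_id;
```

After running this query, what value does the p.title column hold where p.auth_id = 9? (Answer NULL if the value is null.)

P32

INNER JOIN keeps only pairs where the ON condition holds.
Matching on a.auth_id = p.auth_id. A NULL in a compared column never satisfies the condition.
Matched pairs: 4.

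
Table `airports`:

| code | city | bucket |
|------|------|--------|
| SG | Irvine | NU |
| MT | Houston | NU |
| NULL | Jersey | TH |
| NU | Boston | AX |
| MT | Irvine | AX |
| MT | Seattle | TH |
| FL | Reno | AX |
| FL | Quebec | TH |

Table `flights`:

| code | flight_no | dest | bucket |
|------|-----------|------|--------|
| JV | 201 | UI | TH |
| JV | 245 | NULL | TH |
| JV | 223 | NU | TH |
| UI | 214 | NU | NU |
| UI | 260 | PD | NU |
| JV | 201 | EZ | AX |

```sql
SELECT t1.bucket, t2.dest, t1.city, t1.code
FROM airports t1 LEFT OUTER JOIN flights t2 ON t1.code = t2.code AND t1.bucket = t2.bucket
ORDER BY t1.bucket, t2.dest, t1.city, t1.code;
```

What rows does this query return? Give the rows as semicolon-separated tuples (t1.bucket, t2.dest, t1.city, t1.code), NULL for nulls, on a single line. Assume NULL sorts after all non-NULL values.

LEFT JOIN keeps every row from `airports`; unmatched rows get NULL for `flights`'s columns.
Matching on t1.code = t2.code AND t1.bucket = t2.bucket. A NULL in a compared column never satisfies the condition.
- t1 row (code=SG, bucket=NU): no match → kept, t2 columns NULL.
- t1 row (code=MT, bucket=NU): no match → kept, t2 columns NULL.
- t1 row (code=NULL, bucket=TH): no match → kept, t2 columns NULL.
- t1 row (code=NU, bucket=AX): no match → kept, t2 columns NULL.
- t1 row (code=MT, bucket=AX): no match → kept, t2 columns NULL.
- t1 row (code=MT, bucket=TH): no match → kept, t2 columns NULL.
- t1 row (code=FL, bucket=AX): no match → kept, t2 columns NULL.
- t1 row (code=FL, bucket=TH): no match → kept, t2 columns NULL.
After projecting and ordering:
t1.bucket | t2.dest | t1.city | t1.code
AX | NULL | Boston | NU
AX | NULL | Irvine | MT
AX | NULL | Reno | FL
NU | NULL | Houston | MT
NU | NULL | Irvine | SG
TH | NULL | Jersey | NULL
TH | NULL | Quebec | FL
TH | NULL | Seattle | MT

(AX, NULL, Boston, NU); (AX, NULL, Irvine, MT); (AX, NULL, Reno, FL); (NU, NULL, Houston, MT); (NU, NULL, Irvine, SG); (TH, NULL, Jersey, NULL); (TH, NULL, Quebec, FL); (TH, NULL, Seattle, MT)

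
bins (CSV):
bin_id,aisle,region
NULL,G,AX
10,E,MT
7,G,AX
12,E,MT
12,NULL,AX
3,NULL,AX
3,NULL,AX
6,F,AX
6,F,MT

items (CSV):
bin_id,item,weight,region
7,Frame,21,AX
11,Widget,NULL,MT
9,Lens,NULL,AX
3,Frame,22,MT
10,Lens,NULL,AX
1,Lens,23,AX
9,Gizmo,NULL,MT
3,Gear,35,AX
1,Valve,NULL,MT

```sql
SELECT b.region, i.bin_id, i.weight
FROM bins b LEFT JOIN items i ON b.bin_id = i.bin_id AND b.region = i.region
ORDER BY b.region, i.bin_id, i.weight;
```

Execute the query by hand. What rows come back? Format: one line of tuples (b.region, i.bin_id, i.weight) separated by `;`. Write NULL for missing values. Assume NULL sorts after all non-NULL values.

(AX, 3, 35); (AX, 3, 35); (AX, 7, 21); (AX, NULL, NULL); (AX, NULL, NULL); (AX, NULL, NULL); (MT, NULL, NULL); (MT, NULL, NULL); (MT, NULL, NULL)

LEFT JOIN keeps every row from `bins`; unmatched rows get NULL for `items`'s columns.
Matching on b.bin_id = i.bin_id AND b.region = i.region. A NULL in a compared column never satisfies the condition.
- bin_id=NULL, region=AX: no i row matches, row kept with i columns NULL.
- bin_id=10, region=MT: no i row matches, row kept with i columns NULL.
- bin_id=7, region=AX: 1 matching i row(s), so 1 row(s) emitted.
- bin_id=12, region=MT: no i row matches, row kept with i columns NULL.
- bin_id=12, region=AX: no i row matches, row kept with i columns NULL.
- bin_id=3, region=AX: 1 matching i row(s), so 1 row(s) emitted.
- bin_id=3, region=AX: 1 matching i row(s), so 1 row(s) emitted.
- bin_id=6, region=AX: no i row matches, row kept with i columns NULL.
- bin_id=6, region=MT: no i row matches, row kept with i columns NULL.
After projecting and ordering:
b.region | i.bin_id | i.weight
AX | 3 | 35
AX | 3 | 35
AX | 7 | 21
AX | NULL | NULL
AX | NULL | NULL
AX | NULL | NULL
MT | NULL | NULL
MT | NULL | NULL
MT | NULL | NULL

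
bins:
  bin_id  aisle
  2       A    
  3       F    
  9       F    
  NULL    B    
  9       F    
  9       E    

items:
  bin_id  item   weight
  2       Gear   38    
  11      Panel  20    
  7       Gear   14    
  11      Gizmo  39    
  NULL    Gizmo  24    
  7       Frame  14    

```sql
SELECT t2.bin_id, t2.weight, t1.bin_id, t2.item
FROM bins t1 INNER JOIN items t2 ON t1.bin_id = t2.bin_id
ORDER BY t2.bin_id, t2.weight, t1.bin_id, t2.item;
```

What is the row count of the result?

1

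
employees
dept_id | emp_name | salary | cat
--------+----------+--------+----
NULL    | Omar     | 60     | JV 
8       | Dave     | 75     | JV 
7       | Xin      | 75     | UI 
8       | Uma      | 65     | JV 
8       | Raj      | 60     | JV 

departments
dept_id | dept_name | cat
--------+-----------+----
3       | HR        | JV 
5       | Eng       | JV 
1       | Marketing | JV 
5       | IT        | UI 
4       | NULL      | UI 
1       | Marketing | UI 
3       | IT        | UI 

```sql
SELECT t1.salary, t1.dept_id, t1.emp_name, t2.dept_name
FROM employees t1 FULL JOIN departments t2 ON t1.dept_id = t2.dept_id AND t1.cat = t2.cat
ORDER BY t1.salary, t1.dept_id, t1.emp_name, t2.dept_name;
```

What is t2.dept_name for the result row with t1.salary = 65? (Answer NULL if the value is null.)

NULL

FULL OUTER JOIN keeps every row from both sides; unmatched rows get NULL for the other side's columns.
Matching on t1.dept_id = t2.dept_id AND t1.cat = t2.cat. A NULL in a compared column never satisfies the condition.
- t1 row (dept_id=NULL, cat=JV): no match → kept, t2 columns NULL.
- t1 row (dept_id=8, cat=JV): no match → kept, t2 columns NULL.
- t1 row (dept_id=7, cat=UI): no match → kept, t2 columns NULL.
- t1 row (dept_id=8, cat=JV): no match → kept, t2 columns NULL.
- t1 row (dept_id=8, cat=JV): no match → kept, t2 columns NULL.
- plus 7 unmatched t2 row(s), each kept with NULL t1 columns.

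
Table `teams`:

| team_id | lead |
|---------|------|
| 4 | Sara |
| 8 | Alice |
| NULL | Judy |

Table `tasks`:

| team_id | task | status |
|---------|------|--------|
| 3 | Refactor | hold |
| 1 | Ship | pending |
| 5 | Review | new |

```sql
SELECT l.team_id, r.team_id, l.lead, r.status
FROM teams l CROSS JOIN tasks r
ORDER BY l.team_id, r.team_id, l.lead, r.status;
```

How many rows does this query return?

CROSS JOIN pairs every row of `teams` with every row of `tasks`: 3 × 3 = 9 rows.

9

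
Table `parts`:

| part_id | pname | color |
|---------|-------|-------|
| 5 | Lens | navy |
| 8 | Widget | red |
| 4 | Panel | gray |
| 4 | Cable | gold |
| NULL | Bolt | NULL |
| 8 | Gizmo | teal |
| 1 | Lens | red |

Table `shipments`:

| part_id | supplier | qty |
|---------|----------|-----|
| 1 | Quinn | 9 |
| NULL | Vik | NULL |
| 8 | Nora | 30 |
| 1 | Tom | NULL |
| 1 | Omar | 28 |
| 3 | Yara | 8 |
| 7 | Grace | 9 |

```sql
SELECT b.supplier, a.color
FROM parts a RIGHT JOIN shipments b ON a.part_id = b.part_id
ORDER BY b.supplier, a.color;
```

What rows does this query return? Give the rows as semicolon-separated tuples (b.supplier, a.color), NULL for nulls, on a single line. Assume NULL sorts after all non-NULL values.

RIGHT JOIN keeps every row from `shipments`; unmatched rows get NULL for `parts`'s columns.
Matching on a.part_id = b.part_id. A NULL in a compared column never satisfies the condition.
- a (part_id=5) has no partner in b.
- a (part_id=8) pairs with 1 row(s) of b.
- a (part_id=4) has no partner in b.
- a (part_id=4) has no partner in b.
- a (part_id=NULL) has no partner in b.
- a (part_id=8) pairs with 1 row(s) of b.
- a (part_id=1) pairs with 3 row(s) of b.
- 3 b row(s) had no a match → kept, a columns NULL.
After projecting and ordering:
b.supplier | a.color
Grace | NULL
Nora | red
Nora | teal
Omar | red
Quinn | red
Tom | red
Vik | NULL
Yara | NULL

(Grace, NULL); (Nora, red); (Nora, teal); (Omar, red); (Quinn, red); (Tom, red); (Vik, NULL); (Yara, NULL)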